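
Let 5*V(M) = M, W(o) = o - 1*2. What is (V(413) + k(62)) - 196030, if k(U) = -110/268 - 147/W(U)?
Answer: -262573349/1340 ≈ -1.9595e+5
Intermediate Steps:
W(o) = -2 + o (W(o) = o - 2 = -2 + o)
V(M) = M/5
k(U) = -55/134 - 147/(-2 + U) (k(U) = -110/268 - 147/(-2 + U) = -110*1/268 - 147/(-2 + U) = -55/134 - 147/(-2 + U))
(V(413) + k(62)) - 196030 = ((1/5)*413 + (-19588 - 55*62)/(134*(-2 + 62))) - 196030 = (413/5 + (1/134)*(-19588 - 3410)/60) - 196030 = (413/5 + (1/134)*(1/60)*(-22998)) - 196030 = (413/5 - 3833/1340) - 196030 = 106851/1340 - 196030 = -262573349/1340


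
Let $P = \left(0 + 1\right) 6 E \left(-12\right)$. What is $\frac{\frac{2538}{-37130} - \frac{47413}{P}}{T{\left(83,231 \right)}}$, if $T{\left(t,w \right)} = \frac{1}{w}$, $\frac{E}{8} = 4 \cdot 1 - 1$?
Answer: $\frac{1438473883}{227520} \approx 6322.4$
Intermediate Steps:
$E = 24$ ($E = 8 \left(4 \cdot 1 - 1\right) = 8 \left(4 - 1\right) = 8 \cdot 3 = 24$)
$P = -1728$ ($P = \left(0 + 1\right) 6 \cdot 24 \left(-12\right) = 1 \cdot 6 \cdot 24 \left(-12\right) = 6 \cdot 24 \left(-12\right) = 144 \left(-12\right) = -1728$)
$\frac{\frac{2538}{-37130} - \frac{47413}{P}}{T{\left(83,231 \right)}} = \frac{\frac{2538}{-37130} - \frac{47413}{-1728}}{\frac{1}{231}} = \left(2538 \left(- \frac{1}{37130}\right) - - \frac{47413}{1728}\right) \frac{1}{\frac{1}{231}} = \left(- \frac{27}{395} + \frac{47413}{1728}\right) 231 = \frac{18681479}{682560} \cdot 231 = \frac{1438473883}{227520}$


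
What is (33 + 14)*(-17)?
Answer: -799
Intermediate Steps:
(33 + 14)*(-17) = 47*(-17) = -799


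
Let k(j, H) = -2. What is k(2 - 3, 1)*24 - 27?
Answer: -75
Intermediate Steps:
k(2 - 3, 1)*24 - 27 = -2*24 - 27 = -48 - 27 = -75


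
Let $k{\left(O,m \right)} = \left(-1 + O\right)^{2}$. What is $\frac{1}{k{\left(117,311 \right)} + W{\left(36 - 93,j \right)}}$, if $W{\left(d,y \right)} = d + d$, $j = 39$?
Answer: $\frac{1}{13342} \approx 7.4951 \cdot 10^{-5}$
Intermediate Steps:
$W{\left(d,y \right)} = 2 d$
$\frac{1}{k{\left(117,311 \right)} + W{\left(36 - 93,j \right)}} = \frac{1}{\left(-1 + 117\right)^{2} + 2 \left(36 - 93\right)} = \frac{1}{116^{2} + 2 \left(-57\right)} = \frac{1}{13456 - 114} = \frac{1}{13342}$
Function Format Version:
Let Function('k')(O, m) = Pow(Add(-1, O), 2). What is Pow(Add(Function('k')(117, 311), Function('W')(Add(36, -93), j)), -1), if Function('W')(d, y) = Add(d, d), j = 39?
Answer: Rational(1, 13342) ≈ 7.4951e-5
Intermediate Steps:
Function('W')(d, y) = Mul(2, d)
Pow(Add(Function('k')(117, 311), Function('W')(Add(36, -93), j)), -1) = Pow(Add(Pow(Add(-1, 117), 2), Mul(2, Add(36, -93))), -1) = Pow(Add(Pow(116, 2), Mul(2, -57)), -1) = Pow(Add(13456, -114), -1) = Pow(13342, -1) = Rational(1, 13342)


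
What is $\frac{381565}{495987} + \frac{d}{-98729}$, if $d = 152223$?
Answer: $- \frac{37829098216}{48968300523} \approx -0.77252$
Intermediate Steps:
$\frac{381565}{495987} + \frac{d}{-98729} = \frac{381565}{495987} + \frac{152223}{-98729} = 381565 \cdot \frac{1}{495987} + 152223 \left(- \frac{1}{98729}\right) = \frac{381565}{495987} - \frac{152223}{98729} = - \frac{37829098216}{48968300523}$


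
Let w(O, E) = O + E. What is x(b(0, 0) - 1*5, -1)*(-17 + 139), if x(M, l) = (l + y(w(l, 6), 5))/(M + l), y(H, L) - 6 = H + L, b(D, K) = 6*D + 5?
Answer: -1830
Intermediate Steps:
b(D, K) = 5 + 6*D
w(O, E) = E + O
y(H, L) = 6 + H + L (y(H, L) = 6 + (H + L) = 6 + H + L)
x(M, l) = (17 + 2*l)/(M + l) (x(M, l) = (l + (6 + (6 + l) + 5))/(M + l) = (l + (17 + l))/(M + l) = (17 + 2*l)/(M + l))
x(b(0, 0) - 1*5, -1)*(-17 + 139) = ((17 + 2*(-1))/(((5 + 6*0) - 1*5) - 1))*(-17 + 139) = ((17 - 2)/(((5 + 0) - 5) - 1))*122 = (15/((5 - 5) - 1))*122 = (15/(0 - 1))*122 = (15/(-1))*122 = -1*15*122 = -15*122 = -1830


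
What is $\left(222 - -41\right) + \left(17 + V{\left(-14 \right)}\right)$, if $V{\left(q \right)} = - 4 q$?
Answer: $336$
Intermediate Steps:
$\left(222 - -41\right) + \left(17 + V{\left(-14 \right)}\right) = \left(222 - -41\right) + \left(17 - -56\right) = \left(222 + 41\right) + \left(17 + 56\right) = 263 + 73 = 336$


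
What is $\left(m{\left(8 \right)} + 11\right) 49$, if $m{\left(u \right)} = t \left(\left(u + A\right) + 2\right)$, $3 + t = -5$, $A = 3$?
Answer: $-4557$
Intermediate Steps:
$t = -8$ ($t = -3 - 5 = -8$)
$m{\left(u \right)} = -40 - 8 u$ ($m{\left(u \right)} = - 8 \left(\left(u + 3\right) + 2\right) = - 8 \left(\left(3 + u\right) + 2\right) = - 8 \left(5 + u\right) = -40 - 8 u$)
$\left(m{\left(8 \right)} + 11\right) 49 = \left(\left(-40 - 64\right) + 11\right) 49 = \left(-104 + 11\right) 49 = \left(-93\right) 49 = -4557$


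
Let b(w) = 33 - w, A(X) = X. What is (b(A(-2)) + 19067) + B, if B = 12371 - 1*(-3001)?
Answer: 34474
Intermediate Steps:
B = 15372 (B = 12371 + 3001 = 15372)
(b(A(-2)) + 19067) + B = ((33 - 1*(-2)) + 19067) + 15372 = ((33 + 2) + 19067) + 15372 = (35 + 19067) + 15372 = 19102 + 15372 = 34474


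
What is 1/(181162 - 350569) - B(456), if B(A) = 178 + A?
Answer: -107404039/169407 ≈ -634.00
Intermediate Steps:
1/(181162 - 350569) - B(456) = 1/(181162 - 350569) - (178 + 456) = 1/(-169407) - 1*634 = -1/169407 - 634 = -107404039/169407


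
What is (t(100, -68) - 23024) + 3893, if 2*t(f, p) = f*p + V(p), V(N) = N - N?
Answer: -22531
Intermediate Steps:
V(N) = 0
t(f, p) = f*p/2 (t(f, p) = (f*p + 0)/2 = (f*p)/2 = f*p/2)
(t(100, -68) - 23024) + 3893 = ((1/2)*100*(-68) - 23024) + 3893 = (-3400 - 23024) + 3893 = -26424 + 3893 = -22531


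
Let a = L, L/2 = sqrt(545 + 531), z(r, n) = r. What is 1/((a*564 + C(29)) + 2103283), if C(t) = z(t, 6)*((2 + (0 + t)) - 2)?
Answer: 526031/1106492180548 - 141*sqrt(269)/276623045137 ≈ 4.6704e-7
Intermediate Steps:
C(t) = t**2 (C(t) = t*((2 + (0 + t)) - 2) = t*((2 + t) - 2) = t*t = t**2)
L = 4*sqrt(269) (L = 2*sqrt(545 + 531) = 2*sqrt(1076) = 2*(2*sqrt(269)) = 4*sqrt(269) ≈ 65.605)
a = 4*sqrt(269) ≈ 65.605
1/((a*564 + C(29)) + 2103283) = 1/(((4*sqrt(269))*564 + 29**2) + 2103283) = 1/((2256*sqrt(269) + 841) + 2103283) = 1/((841 + 2256*sqrt(269)) + 2103283) = 1/(2104124 + 2256*sqrt(269))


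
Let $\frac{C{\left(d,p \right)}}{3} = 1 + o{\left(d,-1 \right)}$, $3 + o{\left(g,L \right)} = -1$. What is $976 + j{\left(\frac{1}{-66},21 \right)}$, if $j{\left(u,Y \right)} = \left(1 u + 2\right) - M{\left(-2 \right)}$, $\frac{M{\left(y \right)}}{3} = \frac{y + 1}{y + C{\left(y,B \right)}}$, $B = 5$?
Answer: $\frac{64529}{66} \approx 977.71$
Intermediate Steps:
$o{\left(g,L \right)} = -4$ ($o{\left(g,L \right)} = -3 - 1 = -4$)
$C{\left(d,p \right)} = -9$ ($C{\left(d,p \right)} = 3 \left(1 - 4\right) = 3 \left(-3\right) = -9$)
$M{\left(y \right)} = \frac{3 \left(1 + y\right)}{-9 + y}$ ($M{\left(y \right)} = 3 \frac{y + 1}{y - 9} = 3 \frac{1 + y}{-9 + y} = \frac{3 \left(1 + y\right)}{-9 + y}$)
$j{\left(u,Y \right)} = \frac{19}{11} + u$ ($j{\left(u,Y \right)} = \left(1 u + 2\right) - \frac{3 \left(1 - 2\right)}{-9 - 2} = \left(u + 2\right) - 3 \frac{1}{-11} \left(-1\right) = \left(2 + u\right) - 3 \left(- \frac{1}{11}\right) \left(-1\right) = \left(2 + u\right) - \frac{3}{11} = \frac{19}{11} + u$)
$976 + j{\left(\frac{1}{-66},21 \right)} = 976 + \left(\frac{19}{11} + \frac{1}{-66}\right) = 976 + \left(\frac{19}{11} - \frac{1}{66}\right) = 976 + \frac{113}{66} = \frac{64529}{66}$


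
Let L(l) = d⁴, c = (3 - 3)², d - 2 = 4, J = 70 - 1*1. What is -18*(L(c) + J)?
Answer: -24570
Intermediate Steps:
J = 69 (J = 70 - 1 = 69)
d = 6 (d = 2 + 4 = 6)
c = 0 (c = 0² = 0)
L(l) = 1296 (L(l) = 6⁴ = 1296)
-18*(L(c) + J) = -18*(1296 + 69) = -18*1365 = -24570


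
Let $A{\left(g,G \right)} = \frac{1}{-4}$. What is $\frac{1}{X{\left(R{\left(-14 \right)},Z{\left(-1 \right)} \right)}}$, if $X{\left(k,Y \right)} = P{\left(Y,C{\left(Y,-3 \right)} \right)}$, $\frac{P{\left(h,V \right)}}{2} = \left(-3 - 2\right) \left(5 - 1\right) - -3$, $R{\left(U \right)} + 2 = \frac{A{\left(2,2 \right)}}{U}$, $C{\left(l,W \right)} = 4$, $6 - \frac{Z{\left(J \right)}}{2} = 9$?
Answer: $- \frac{1}{34} \approx -0.029412$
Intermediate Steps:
$A{\left(g,G \right)} = - \frac{1}{4}$
$Z{\left(J \right)} = -6$ ($Z{\left(J \right)} = 12 - 18 = -6$)
$R{\left(U \right)} = -2 - \frac{1}{4 U}$
$P{\left(h,V \right)} = -34$ ($P{\left(h,V \right)} = 2 \left(\left(-3 - 2\right) \left(5 - 1\right) - -3\right) = 2 \left(\left(-5\right) 4 + 3\right) = 2 \left(-20 + 3\right) = 2 \left(-17\right) = -34$)
$X{\left(k,Y \right)} = -34$
$\frac{1}{X{\left(R{\left(-14 \right)},Z{\left(-1 \right)} \right)}} = \frac{1}{-34} = - \frac{1}{34}$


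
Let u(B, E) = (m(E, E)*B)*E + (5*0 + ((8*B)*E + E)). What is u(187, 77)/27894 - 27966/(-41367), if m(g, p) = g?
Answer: 8568826778/192315183 ≈ 44.556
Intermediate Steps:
u(B, E) = E + B*E² + 8*B*E (u(B, E) = (E*B)*E + (5*0 + ((8*B)*E + E)) = (B*E)*E + (0 + (8*B*E + E)) = B*E² + (0 + (E + 8*B*E)) = B*E² + (E + 8*B*E) = E + B*E² + 8*B*E)
u(187, 77)/27894 - 27966/(-41367) = (77*(1 + 8*187 + 187*77))/27894 - 27966/(-41367) = (77*(1 + 1496 + 14399))*(1/27894) - 27966*(-1/41367) = (77*15896)*(1/27894) + 9322/13789 = 1223992*(1/27894) + 9322/13789 = 611996/13947 + 9322/13789 = 8568826778/192315183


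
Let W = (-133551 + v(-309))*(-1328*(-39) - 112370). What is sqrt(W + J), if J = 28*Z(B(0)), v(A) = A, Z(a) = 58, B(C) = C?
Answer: 4*sqrt(506810794) ≈ 90050.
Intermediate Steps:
W = 8108971080 (W = (-133551 - 309)*(-1328*(-39) - 112370) = -133860*(51792 - 112370) = -133860*(-60578) = 8108971080)
J = 1624 (J = 28*58 = 1624)
sqrt(W + J) = sqrt(8108971080 + 1624) = sqrt(8108972704) = 4*sqrt(506810794)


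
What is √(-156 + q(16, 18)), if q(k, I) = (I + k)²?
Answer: 10*√10 ≈ 31.623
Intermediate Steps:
√(-156 + q(16, 18)) = √(-156 + (18 + 16)²) = √(-156 + 34²) = √(-156 + 1156) = √1000 = 10*√10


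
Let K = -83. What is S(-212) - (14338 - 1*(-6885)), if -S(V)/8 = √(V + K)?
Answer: -21223 - 8*I*√295 ≈ -21223.0 - 137.4*I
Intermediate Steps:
S(V) = -8*√(-83 + V) (S(V) = -8*√(V - 83) = -8*√(-83 + V))
S(-212) - (14338 - 1*(-6885)) = -8*√(-83 - 212) - (14338 - 1*(-6885)) = -8*I*√295 - (14338 + 6885) = -8*I*√295 - 1*21223 = -8*I*√295 - 21223 = -21223 - 8*I*√295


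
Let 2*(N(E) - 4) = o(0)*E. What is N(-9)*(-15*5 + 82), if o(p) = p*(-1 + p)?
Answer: 28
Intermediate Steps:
N(E) = 4 (N(E) = 4 + ((0*(-1 + 0))*E)/2 = 4 + ((0*(-1))*E)/2 = 4 + (0*E)/2 = 4 + (½)*0 = 4 + 0 = 4)
N(-9)*(-15*5 + 82) = 4*(-15*5 + 82) = 4*(-75 + 82) = 4*7 = 28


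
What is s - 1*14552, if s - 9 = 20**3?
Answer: -6543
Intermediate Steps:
s = 8009 (s = 9 + 20**3 = 9 + 8000 = 8009)
s - 1*14552 = 8009 - 1*14552 = 8009 - 14552 = -6543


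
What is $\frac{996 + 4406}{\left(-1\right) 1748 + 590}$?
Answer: $- \frac{2701}{579} \approx -4.6649$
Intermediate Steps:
$\frac{996 + 4406}{\left(-1\right) 1748 + 590} = \frac{5402}{-1748 + 590} = \frac{5402}{-1158} = 5402 \left(- \frac{1}{1158}\right) = - \frac{2701}{579}$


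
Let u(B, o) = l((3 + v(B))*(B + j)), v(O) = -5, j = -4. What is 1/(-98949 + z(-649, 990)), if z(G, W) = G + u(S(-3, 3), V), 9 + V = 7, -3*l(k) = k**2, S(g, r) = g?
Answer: -3/298990 ≈ -1.0034e-5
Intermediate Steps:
l(k) = -k**2/3
V = -2 (V = -9 + 7 = -2)
u(B, o) = -(8 - 2*B)**2/3 (u(B, o) = -(3 - 5)**2*(B - 4)**2/3 = -4*(-4 + B)**2/3 = -(8 - 2*B)**2/3)
z(G, W) = -196/3 + G (z(G, W) = G - 4*(-4 - 3)**2/3 = G - 4/3*(-7)**2 = G - 4/3*49 = G - 196/3 = -196/3 + G)
1/(-98949 + z(-649, 990)) = 1/(-98949 + (-196/3 - 649)) = 1/(-98949 - 2143/3) = 1/(-298990/3) = -3/298990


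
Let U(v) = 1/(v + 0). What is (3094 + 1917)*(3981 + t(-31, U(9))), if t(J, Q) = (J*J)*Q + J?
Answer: 182956621/9 ≈ 2.0329e+7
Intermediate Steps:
U(v) = 1/v
t(J, Q) = J + Q*J**2 (t(J, Q) = J**2*Q + J = Q*J**2 + J = J + Q*J**2)
(3094 + 1917)*(3981 + t(-31, U(9))) = (3094 + 1917)*(3981 - 31*(1 - 31/9)) = 5011*(3981 - 31*(1 - 31*1/9)) = 5011*(3981 - 31*(1 - 31/9)) = 5011*(3981 - 31*(-22/9)) = 5011*(3981 + 682/9) = 5011*(36511/9) = 182956621/9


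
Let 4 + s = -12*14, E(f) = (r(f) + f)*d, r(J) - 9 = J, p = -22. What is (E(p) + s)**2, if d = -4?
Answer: 1024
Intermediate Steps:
r(J) = 9 + J
E(f) = -36 - 8*f (E(f) = ((9 + f) + f)*(-4) = (9 + 2*f)*(-4) = -36 - 8*f)
s = -172 (s = -4 - 12*14 = -4 - 168 = -172)
(E(p) + s)**2 = ((-36 - 8*(-22)) - 172)**2 = ((-36 + 176) - 172)**2 = (140 - 172)**2 = (-32)**2 = 1024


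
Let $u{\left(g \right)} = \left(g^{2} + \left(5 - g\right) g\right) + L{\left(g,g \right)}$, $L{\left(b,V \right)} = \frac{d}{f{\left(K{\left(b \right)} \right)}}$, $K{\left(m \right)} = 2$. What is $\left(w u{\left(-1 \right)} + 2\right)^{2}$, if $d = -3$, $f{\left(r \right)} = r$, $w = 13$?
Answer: $\frac{27225}{4} \approx 6806.3$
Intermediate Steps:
$L{\left(b,V \right)} = - \frac{3}{2}$
$u{\left(g \right)} = - \frac{3}{2} + g^{2} + g \left(5 - g\right)$ ($u{\left(g \right)} = \left(g^{2} + \left(5 - g\right) g\right) - \frac{3}{2} = \left(g^{2} + g \left(5 - g\right)\right) - \frac{3}{2} = - \frac{3}{2} + g^{2} + g \left(5 - g\right)$)
$\left(w u{\left(-1 \right)} + 2\right)^{2} = \left(13 \left(- \frac{3}{2} + 5 \left(-1\right)\right) + 2\right)^{2} = \left(13 \left(- \frac{3}{2} - 5\right) + 2\right)^{2} = \left(13 \left(- \frac{13}{2}\right) + 2\right)^{2} = \left(- \frac{169}{2} + 2\right)^{2} = \left(- \frac{165}{2}\right)^{2} = \frac{27225}{4}$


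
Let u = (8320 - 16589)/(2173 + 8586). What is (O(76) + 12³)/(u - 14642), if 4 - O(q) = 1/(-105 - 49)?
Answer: -409962473/3465914034 ≈ -0.11828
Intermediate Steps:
O(q) = 617/154 (O(q) = 4 - 1/(-105 - 49) = 4 - 1/(-154) = 4 - 1*(-1/154) = 4 + 1/154 = 617/154)
u = -8269/10759 ≈ -0.76857
(O(76) + 12³)/(u - 14642) = (617/154 + 12³)/(-8269/10759 - 14642) = (617/154 + 1728)/(-157541547/10759) = (266729/154)*(-10759/157541547) = -409962473/3465914034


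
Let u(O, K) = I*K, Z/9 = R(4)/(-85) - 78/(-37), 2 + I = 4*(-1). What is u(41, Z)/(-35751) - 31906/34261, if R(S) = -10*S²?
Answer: -237612859478/256813363973 ≈ -0.92524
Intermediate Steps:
I = -6 (I = -2 + 4*(-1) = -2 - 4 = -6)
Z = 22590/629 (Z = 9*(-10*4²/(-85) - 78/(-37)) = 9*(-10*16*(-1/85) - 78*(-1/37)) = 9*(-160*(-1/85) + 78/37) = 9*(32/17 + 78/37) = 9*(2510/629) = 22590/629 ≈ 35.914)
u(O, K) = -6*K
u(41, Z)/(-35751) - 31906/34261 = -6*22590/629/(-35751) - 31906/34261 = -135540/629*(-1/35751) - 31906*1/34261 = 45180/7495793 - 31906/34261 = -237612859478/256813363973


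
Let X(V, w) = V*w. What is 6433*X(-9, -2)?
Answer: 115794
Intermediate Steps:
6433*X(-9, -2) = 6433*(-9*(-2)) = 6433*18 = 115794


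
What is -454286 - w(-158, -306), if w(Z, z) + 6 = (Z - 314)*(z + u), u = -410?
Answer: -792232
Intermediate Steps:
w(Z, z) = -6 + (-410 + z)*(-314 + Z) (w(Z, z) = -6 + (Z - 314)*(z - 410) = -6 + (-314 + Z)*(-410 + z) = -6 + (-410 + z)*(-314 + Z))
-454286 - w(-158, -306) = -454286 - (128734 - 410*(-158) - 314*(-306) - 158*(-306)) = -454286 - (128734 + 64780 + 96084 + 48348) = -454286 - 1*337946 = -454286 - 337946 = -792232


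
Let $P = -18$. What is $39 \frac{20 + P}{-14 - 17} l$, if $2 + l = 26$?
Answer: $- \frac{1872}{31} \approx -60.387$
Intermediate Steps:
$l = 24$ ($l = -2 + 26 = 24$)
$39 \frac{20 + P}{-14 - 17} l = 39 \frac{20 - 18}{-14 - 17} \cdot 24 = 39 \frac{2}{-31} \cdot 24 = 39 \cdot 2 \left(- \frac{1}{31}\right) 24 = 39 \left(- \frac{2}{31}\right) 24 = \left(- \frac{78}{31}\right) 24 = - \frac{1872}{31}$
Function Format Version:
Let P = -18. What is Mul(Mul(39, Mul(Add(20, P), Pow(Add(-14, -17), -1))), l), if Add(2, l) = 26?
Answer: Rational(-1872, 31) ≈ -60.387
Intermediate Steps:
l = 24 (l = Add(-2, 26) = 24)
Mul(Mul(39, Mul(Add(20, P), Pow(Add(-14, -17), -1))), l) = Mul(Mul(39, Mul(Add(20, -18), Pow(Add(-14, -17), -1))), 24) = Mul(Mul(39, Mul(2, Pow(-31, -1))), 24) = Mul(Mul(39, Mul(2, Rational(-1, 31))), 24) = Mul(Mul(39, Rational(-2, 31)), 24) = Mul(Rational(-78, 31), 24) = Rational(-1872, 31)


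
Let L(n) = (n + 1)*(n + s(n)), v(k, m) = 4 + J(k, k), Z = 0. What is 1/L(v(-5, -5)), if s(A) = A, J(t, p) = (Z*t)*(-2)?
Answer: 1/40 ≈ 0.025000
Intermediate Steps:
J(t, p) = 0 (J(t, p) = (0*t)*(-2) = 0*(-2) = 0)
v(k, m) = 4 (v(k, m) = 4 + 0 = 4)
L(n) = 2*n*(1 + n) (L(n) = (n + 1)*(n + n) = (1 + n)*(2*n) = 2*n*(1 + n))
1/L(v(-5, -5)) = 1/(2*4*(1 + 4)) = 1/(2*4*5) = 1/40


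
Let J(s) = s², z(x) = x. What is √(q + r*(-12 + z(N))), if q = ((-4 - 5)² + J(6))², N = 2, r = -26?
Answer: √13949 ≈ 118.11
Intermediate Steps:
q = 13689 (q = ((-4 - 5)² + 6²)² = ((-9)² + 36)² = (81 + 36)² = 117² = 13689)
√(q + r*(-12 + z(N))) = √(13689 - 26*(-12 + 2)) = √(13689 - 26*(-10)) = √(13689 + 260) = √13949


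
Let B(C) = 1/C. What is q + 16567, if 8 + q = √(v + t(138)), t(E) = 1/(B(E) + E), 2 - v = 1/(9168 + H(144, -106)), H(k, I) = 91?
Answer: 16559 + 7*√1273712098349665/176337655 ≈ 16560.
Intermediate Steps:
v = 18517/9259 (v = 2 - 1/(9168 + 91) = 2 - 1/9259 = 18517/9259 ≈ 1.9999)
t(E) = 1/(E + 1/E) (t(E) = 1/(1/E + E) = 1/(E + 1/E))
q = -8 + 7*√1273712098349665/176337655 (q = -8 + √(18517/9259 + 138/(1 + 138²)) = -8 + √(18517/9259 + 138/(1 + 19044)) = -8 + √(18517/9259 + 138/19045) = -8 + √(353934007/176337655) = -8 + 7*√1273712098349665/176337655 ≈ -6.5833)
q + 16567 = (-8 + 7*√1273712098349665/176337655) + 16567 = 16559 + 7*√1273712098349665/176337655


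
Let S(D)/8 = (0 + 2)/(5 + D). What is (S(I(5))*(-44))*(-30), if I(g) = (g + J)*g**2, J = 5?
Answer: 1408/17 ≈ 82.823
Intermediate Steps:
I(g) = g**2*(5 + g) (I(g) = (g + 5)*g**2 = (5 + g)*g**2 = g**2*(5 + g))
S(D) = 16/(5 + D) (S(D) = 8*((0 + 2)/(5 + D)) = 8*(2/(5 + D)) = 16/(5 + D))
(S(I(5))*(-44))*(-30) = ((16/(5 + 5**2*(5 + 5)))*(-44))*(-30) = ((16/(5 + 25*10))*(-44))*(-30) = ((16/(5 + 250))*(-44))*(-30) = ((16/255)*(-44))*(-30) = -704/255*(-30) = 1408/17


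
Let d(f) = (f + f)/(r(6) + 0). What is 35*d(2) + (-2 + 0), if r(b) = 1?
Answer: 138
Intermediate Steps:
d(f) = 2*f (d(f) = (f + f)/(1 + 0) = (2*f)/1 = (2*f)*1 = 2*f)
35*d(2) + (-2 + 0) = 35*(2*2) + (-2 + 0) = 35*4 - 2 = 140 - 2 = 138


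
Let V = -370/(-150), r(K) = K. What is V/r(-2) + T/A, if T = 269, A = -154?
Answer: -3442/1155 ≈ -2.9801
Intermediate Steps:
V = 37/15 (V = -370*(-1/150) = 37/15 ≈ 2.4667)
V/r(-2) + T/A = (37/15)/(-2) + 269/(-154) = (37/15)*(-½) + 269*(-1/154) = -37/30 - 269/154 = -3442/1155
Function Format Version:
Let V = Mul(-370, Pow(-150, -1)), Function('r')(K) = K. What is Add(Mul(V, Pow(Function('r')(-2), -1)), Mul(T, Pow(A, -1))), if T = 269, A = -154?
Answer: Rational(-3442, 1155) ≈ -2.9801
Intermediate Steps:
V = Rational(37, 15) (V = Mul(-370, Rational(-1, 150)) = Rational(37, 15) ≈ 2.4667)
Add(Mul(V, Pow(Function('r')(-2), -1)), Mul(T, Pow(A, -1))) = Add(Mul(Rational(37, 15), Pow(-2, -1)), Mul(269, Pow(-154, -1))) = Add(Mul(Rational(37, 15), Rational(-1, 2)), Mul(269, Rational(-1, 154))) = Add(Rational(-37, 30), Rational(-269, 154)) = Rational(-3442, 1155)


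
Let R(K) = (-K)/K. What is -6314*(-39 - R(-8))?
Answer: 239932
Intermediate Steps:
R(K) = -1
-6314*(-39 - R(-8)) = -6314*(-39 - 1*(-1)) = -6314*(-39 + 1) = -6314*(-38) = 239932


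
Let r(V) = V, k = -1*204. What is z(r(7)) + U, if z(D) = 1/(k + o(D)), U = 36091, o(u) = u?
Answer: 7109926/197 ≈ 36091.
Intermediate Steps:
k = -204
z(D) = 1/(-204 + D)
z(r(7)) + U = 1/(-204 + 7) + 36091 = 1/(-197) + 36091 = -1/197 + 36091 = 7109926/197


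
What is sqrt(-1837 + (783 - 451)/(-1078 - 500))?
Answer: I*sqrt(1143702051)/789 ≈ 42.863*I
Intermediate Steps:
sqrt(-1837 + (783 - 451)/(-1078 - 500)) = sqrt(-1837 + 332/(-1578)) = sqrt(-1837 + 332*(-1/1578)) = sqrt(-1837 - 166/789) = sqrt(-1449559/789) = I*sqrt(1143702051)/789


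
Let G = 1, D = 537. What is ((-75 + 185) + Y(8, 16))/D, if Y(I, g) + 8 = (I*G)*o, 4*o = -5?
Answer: 92/537 ≈ 0.17132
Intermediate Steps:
o = -5/4 (o = (¼)*(-5) = -5/4 ≈ -1.2500)
Y(I, g) = -8 - 5*I/4 (Y(I, g) = -8 + (I*1)*(-5/4) = -8 + I*(-5/4) = -8 - 5*I/4)
((-75 + 185) + Y(8, 16))/D = ((-75 + 185) + (-8 - 5/4*8))/537 = (110 + (-8 - 10))*(1/537) = (110 - 18)*(1/537) = 92*(1/537) = 92/537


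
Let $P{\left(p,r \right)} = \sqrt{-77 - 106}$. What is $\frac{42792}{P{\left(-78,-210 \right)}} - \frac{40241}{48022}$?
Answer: $- \frac{40241}{48022} - \frac{14264 i \sqrt{183}}{61} \approx -0.83797 - 3163.3 i$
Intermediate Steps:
$P{\left(p,r \right)} = i \sqrt{183}$ ($P{\left(p,r \right)} = \sqrt{-183} = i \sqrt{183}$)
$\frac{42792}{P{\left(-78,-210 \right)}} - \frac{40241}{48022} = \frac{42792}{i \sqrt{183}} - \frac{40241}{48022} = 42792 \left(- \frac{i \sqrt{183}}{183}\right) - \frac{40241}{48022} = - \frac{14264 i \sqrt{183}}{61} - \frac{40241}{48022} = - \frac{40241}{48022} - \frac{14264 i \sqrt{183}}{61}$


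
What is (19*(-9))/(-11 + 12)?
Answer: -171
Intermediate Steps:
(19*(-9))/(-11 + 12) = -171/1 = -171*1 = -171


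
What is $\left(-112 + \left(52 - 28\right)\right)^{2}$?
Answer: $7744$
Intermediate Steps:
$\left(-112 + \left(52 - 28\right)\right)^{2} = \left(-112 + 24\right)^{2} = \left(-88\right)^{2} = 7744$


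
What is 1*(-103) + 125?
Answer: 22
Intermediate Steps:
1*(-103) + 125 = -103 + 125 = 22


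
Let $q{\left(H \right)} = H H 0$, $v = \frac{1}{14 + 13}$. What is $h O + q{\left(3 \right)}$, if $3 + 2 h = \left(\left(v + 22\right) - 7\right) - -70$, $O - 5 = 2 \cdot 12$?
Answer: $\frac{64235}{54} \approx 1189.5$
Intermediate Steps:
$v = \frac{1}{27} \approx 0.037037$
$q{\left(H \right)} = 0$ ($q{\left(H \right)} = H^{2} \cdot 0 = 0$)
$O = 29$ ($O = 5 + 2 \cdot 12 = 5 + 24 = 29$)
$h = \frac{2215}{54}$ ($h = - \frac{3}{2} + \frac{\left(\left(\frac{1}{27} + 22\right) - 7\right) - -70}{2} = - \frac{3}{2} + \frac{\left(\frac{595}{27} - 7\right) + 70}{2} = - \frac{3}{2} + \frac{\frac{406}{27} + 70}{2} = - \frac{3}{2} + \frac{1}{2} \cdot \frac{2296}{27} = - \frac{3}{2} + \frac{1148}{27} = \frac{2215}{54} \approx 41.018$)
$h O + q{\left(3 \right)} = \frac{2215}{54} \cdot 29 + 0 = \frac{64235}{54} + 0 = \frac{64235}{54}$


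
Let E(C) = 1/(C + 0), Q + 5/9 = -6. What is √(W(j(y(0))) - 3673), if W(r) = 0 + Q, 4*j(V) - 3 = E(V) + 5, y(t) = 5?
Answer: 2*I*√8279/3 ≈ 60.659*I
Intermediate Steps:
Q = -59/9 (Q = -5/9 - 6 = -59/9 ≈ -6.5556)
E(C) = 1/C
j(V) = 2 + 1/(4*V) (j(V) = ¾ + (1/V + 5)/4 = ¾ + (5 + 1/V)/4 = ¾ + (5/4 + 1/(4*V)) = 2 + 1/(4*V))
W(r) = -59/9 (W(r) = 0 - 59/9 = -59/9)
√(W(j(y(0))) - 3673) = √(-59/9 - 3673) = √(-33116/9) = 2*I*√8279/3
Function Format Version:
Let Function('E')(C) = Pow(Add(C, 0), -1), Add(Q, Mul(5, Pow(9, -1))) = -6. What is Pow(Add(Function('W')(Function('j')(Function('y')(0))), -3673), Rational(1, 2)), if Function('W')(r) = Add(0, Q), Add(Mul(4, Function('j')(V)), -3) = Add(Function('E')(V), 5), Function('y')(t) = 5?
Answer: Mul(Rational(2, 3), I, Pow(8279, Rational(1, 2))) ≈ Mul(60.659, I)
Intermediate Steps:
Q = Rational(-59, 9) (Q = Add(Rational(-5, 9), -6) = Rational(-59, 9) ≈ -6.5556)
Function('E')(C) = Pow(C, -1)
Function('j')(V) = Add(2, Mul(Rational(1, 4), Pow(V, -1))) (Function('j')(V) = Add(Rational(3, 4), Mul(Rational(1, 4), Add(Pow(V, -1), 5))) = Add(Rational(3, 4), Mul(Rational(1, 4), Add(5, Pow(V, -1)))) = Add(Rational(3, 4), Add(Rational(5, 4), Mul(Rational(1, 4), Pow(V, -1)))) = Add(2, Mul(Rational(1, 4), Pow(V, -1))))
Function('W')(r) = Rational(-59, 9) (Function('W')(r) = Add(0, Rational(-59, 9)) = Rational(-59, 9))
Pow(Add(Function('W')(Function('j')(Function('y')(0))), -3673), Rational(1, 2)) = Pow(Add(Rational(-59, 9), -3673), Rational(1, 2)) = Pow(Rational(-33116, 9), Rational(1, 2)) = Mul(Rational(2, 3), I, Pow(8279, Rational(1, 2)))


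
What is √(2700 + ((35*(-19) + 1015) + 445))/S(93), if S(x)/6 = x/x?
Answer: √3495/6 ≈ 9.8531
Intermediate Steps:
S(x) = 6 (S(x) = 6*(x/x) = 6*1 = 6)
√(2700 + ((35*(-19) + 1015) + 445))/S(93) = √(2700 + ((35*(-19) + 1015) + 445))/6 = √(2700 + ((-665 + 1015) + 445))*(⅙) = √(2700 + (350 + 445))*(⅙) = √(2700 + 795)*(⅙) = √3495*(⅙) = √3495/6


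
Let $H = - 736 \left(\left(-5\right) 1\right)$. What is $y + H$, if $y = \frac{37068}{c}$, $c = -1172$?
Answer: $\frac{1068973}{293} \approx 3648.4$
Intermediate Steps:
$H = 3680$ ($H = \left(-736\right) \left(-5\right) = 3680$)
$y = - \frac{9267}{293}$ ($y = \frac{37068}{-1172} = 37068 \left(- \frac{1}{1172}\right) = - \frac{9267}{293} \approx -31.628$)
$y + H = - \frac{9267}{293} + 3680 = \frac{1068973}{293}$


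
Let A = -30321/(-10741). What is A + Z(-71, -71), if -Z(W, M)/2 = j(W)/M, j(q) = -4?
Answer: 2066863/762611 ≈ 2.7102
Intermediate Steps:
Z(W, M) = 8/M (Z(W, M) = -(-8)/M = 8/M)
A = 30321/10741 (A = -30321*(-1/10741) = 30321/10741 ≈ 2.8229)
A + Z(-71, -71) = 30321/10741 + 8/(-71) = 30321/10741 + 8*(-1/71) = 30321/10741 - 8/71 = 2066863/762611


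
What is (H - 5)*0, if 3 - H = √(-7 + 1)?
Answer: 0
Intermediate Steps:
H = 3 - I*√6 (H = 3 - √(-7 + 1) = 3 - √(-6) = 3 - I*√6 ≈ 3.0 - 2.4495*I)
(H - 5)*0 = ((3 - I*√6) - 5)*0 = (-2 - I*√6)*0 = 0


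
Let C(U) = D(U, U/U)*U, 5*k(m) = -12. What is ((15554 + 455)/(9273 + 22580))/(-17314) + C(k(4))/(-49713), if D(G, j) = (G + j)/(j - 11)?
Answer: -25439602587/1142369199347750 ≈ -2.2269e-5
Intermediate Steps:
D(G, j) = (G + j)/(-11 + j)
k(m) = -12/5 (k(m) = (⅕)*(-12) = -12/5)
C(U) = U*(-⅒ - U/10) (C(U) = ((U + U/U)/(-11 + U/U))*U = ((U + 1)/(-11 + 1))*U = ((1 + U)/(-10))*U = (-(1 + U)/10)*U = (-⅒ - U/10)*U = U*(-⅒ - U/10))
((15554 + 455)/(9273 + 22580))/(-17314) + C(k(4))/(-49713) = ((15554 + 455)/(9273 + 22580))/(-17314) + ((⅒)*(-12/5)*(-1 - 1*(-12/5)))/(-49713) = (16009/31853)*(-1/17314) + ((⅒)*(-12/5)*(-1 + 12/5))*(-1/49713) = (16009*(1/31853))*(-1/17314) + ((⅒)*(-12/5)*(7/5))*(-1/49713) = (16009/31853)*(-1/17314) - 42/125*(-1/49713) = -16009/551502842 + 14/2071375 = -25439602587/1142369199347750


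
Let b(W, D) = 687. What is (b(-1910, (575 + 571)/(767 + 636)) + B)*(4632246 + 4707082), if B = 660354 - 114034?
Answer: 5108677791296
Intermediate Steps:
B = 546320
(b(-1910, (575 + 571)/(767 + 636)) + B)*(4632246 + 4707082) = (687 + 546320)*(4632246 + 4707082) = 547007*9339328 = 5108677791296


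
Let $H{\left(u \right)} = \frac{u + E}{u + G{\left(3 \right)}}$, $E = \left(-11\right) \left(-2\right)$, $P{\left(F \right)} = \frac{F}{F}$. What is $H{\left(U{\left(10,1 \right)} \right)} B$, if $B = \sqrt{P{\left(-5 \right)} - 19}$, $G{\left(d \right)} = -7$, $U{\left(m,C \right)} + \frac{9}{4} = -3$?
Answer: $- \frac{201 i \sqrt{2}}{49} \approx - 5.8012 i$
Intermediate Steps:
$U{\left(m,C \right)} = - \frac{21}{4}$ ($U{\left(m,C \right)} = - \frac{9}{4} - 3 = - \frac{21}{4}$)
$P{\left(F \right)} = 1$
$E = 22$
$H{\left(u \right)} = \frac{22 + u}{-7 + u}$ ($H{\left(u \right)} = \frac{u + 22}{u - 7} = \frac{22 + u}{-7 + u}$)
$B = 3 i \sqrt{2}$ ($B = \sqrt{1 - 19} = \sqrt{-18} = 3 i \sqrt{2} \approx 4.2426 i$)
$H{\left(U{\left(10,1 \right)} \right)} B = \frac{22 - \frac{21}{4}}{-7 - \frac{21}{4}} \cdot 3 i \sqrt{2} = \frac{1}{- \frac{49}{4}} \cdot \frac{67}{4} \cdot 3 i \sqrt{2} = \left(- \frac{4}{49}\right) \frac{67}{4} \cdot 3 i \sqrt{2} = - \frac{67 \cdot 3 i \sqrt{2}}{49} = - \frac{201 i \sqrt{2}}{49}$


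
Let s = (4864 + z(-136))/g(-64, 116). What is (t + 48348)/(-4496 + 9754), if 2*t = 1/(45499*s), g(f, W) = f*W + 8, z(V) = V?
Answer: 866715546579/94258094348 ≈ 9.1951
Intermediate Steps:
g(f, W) = 8 + W*f (g(f, W) = W*f + 8 = 8 + W*f)
s = -197/309 (s = (4864 - 136)/(8 + 116*(-64)) = 4728/(8 - 7424) = 4728/(-7416) = 4728*(-1/7416) = -197/309 ≈ -0.63754)
t = -309/17926606 (t = (1/(45499*(-197/309)))/2 = ((1/45499)*(-309/197))/2 = (½)*(-309/8963303) = -309/17926606 ≈ -1.7237e-5)
(t + 48348)/(-4496 + 9754) = (-309/17926606 + 48348)/(-4496 + 9754) = (866715546579/17926606)/5258 = (866715546579/17926606)*(1/5258) = 866715546579/94258094348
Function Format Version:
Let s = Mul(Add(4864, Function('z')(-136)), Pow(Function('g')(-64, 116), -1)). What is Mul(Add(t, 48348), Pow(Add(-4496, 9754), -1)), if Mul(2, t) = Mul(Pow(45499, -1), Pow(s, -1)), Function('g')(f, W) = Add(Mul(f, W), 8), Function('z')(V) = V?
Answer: Rational(866715546579, 94258094348) ≈ 9.1951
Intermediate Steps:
Function('g')(f, W) = Add(8, Mul(W, f)) (Function('g')(f, W) = Add(Mul(W, f), 8) = Add(8, Mul(W, f)))
s = Rational(-197, 309) (s = Mul(Add(4864, -136), Pow(Add(8, Mul(116, -64)), -1)) = Mul(4728, Pow(Add(8, -7424), -1)) = Mul(4728, Pow(-7416, -1)) = Mul(4728, Rational(-1, 7416)) = Rational(-197, 309) ≈ -0.63754)
t = Rational(-309, 17926606) (t = Mul(Rational(1, 2), Mul(Pow(45499, -1), Pow(Rational(-197, 309), -1))) = Mul(Rational(1, 2), Mul(Rational(1, 45499), Rational(-309, 197))) = Mul(Rational(1, 2), Rational(-309, 8963303)) = Rational(-309, 17926606) ≈ -1.7237e-5)
Mul(Add(t, 48348), Pow(Add(-4496, 9754), -1)) = Mul(Add(Rational(-309, 17926606), 48348), Pow(Add(-4496, 9754), -1)) = Mul(Rational(866715546579, 17926606), Pow(5258, -1)) = Mul(Rational(866715546579, 17926606), Rational(1, 5258)) = Rational(866715546579, 94258094348)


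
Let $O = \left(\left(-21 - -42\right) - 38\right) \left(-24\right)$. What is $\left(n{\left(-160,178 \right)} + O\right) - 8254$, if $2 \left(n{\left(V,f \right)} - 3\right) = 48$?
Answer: $-7819$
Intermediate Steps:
$n{\left(V,f \right)} = 27$ ($n{\left(V,f \right)} = 3 + \frac{1}{2} \cdot 48 = 3 + 24 = 27$)
$O = 408$ ($O = \left(\left(-21 + 42\right) - 38\right) \left(-24\right) = \left(21 - 38\right) \left(-24\right) = \left(-17\right) \left(-24\right) = 408$)
$\left(n{\left(-160,178 \right)} + O\right) - 8254 = \left(27 + 408\right) - 8254 = 435 - 8254 = -7819$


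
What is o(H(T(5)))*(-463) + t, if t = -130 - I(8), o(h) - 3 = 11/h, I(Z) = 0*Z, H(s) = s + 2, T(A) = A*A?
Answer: -46106/27 ≈ -1707.6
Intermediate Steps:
T(A) = A**2
H(s) = 2 + s
I(Z) = 0
o(h) = 3 + 11/h
t = -130 (t = -130 - 1*0 = -130 + 0 = -130)
o(H(T(5)))*(-463) + t = (3 + 11/(2 + 5**2))*(-463) - 130 = (3 + 11/(2 + 25))*(-463) - 130 = (3 + 11/27)*(-463) - 130 = (92/27)*(-463) - 130 = -42596/27 - 130 = -46106/27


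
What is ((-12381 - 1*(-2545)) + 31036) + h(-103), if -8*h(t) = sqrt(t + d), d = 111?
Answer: 21200 - sqrt(2)/4 ≈ 21200.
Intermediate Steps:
h(t) = -sqrt(111 + t)/8 (h(t) = -sqrt(t + 111)/8 = -sqrt(111 + t)/8)
((-12381 - 1*(-2545)) + 31036) + h(-103) = ((-12381 - 1*(-2545)) + 31036) - sqrt(111 - 103)/8 = ((-12381 + 2545) + 31036) - sqrt(2)/4 = (-9836 + 31036) - sqrt(2)/4 = 21200 - sqrt(2)/4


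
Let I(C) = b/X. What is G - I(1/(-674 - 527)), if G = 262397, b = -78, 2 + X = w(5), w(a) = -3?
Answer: 1311907/5 ≈ 2.6238e+5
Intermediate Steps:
X = -5 (X = -2 - 3 = -5)
I(C) = 78/5 (I(C) = -78/(-5) = -1/5*(-78) = 78/5)
G - I(1/(-674 - 527)) = 262397 - 1*78/5 = 262397 - 78/5 = 1311907/5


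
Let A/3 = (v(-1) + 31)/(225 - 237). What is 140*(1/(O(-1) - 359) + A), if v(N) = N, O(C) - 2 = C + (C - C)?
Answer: -188020/179 ≈ -1050.4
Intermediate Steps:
O(C) = 2 + C (O(C) = 2 + (C + (C - C)) = 2 + (C + 0) = 2 + C)
A = -15/2 (A = 3*((-1 + 31)/(225 - 237)) = 3*(30/(-12)) = 3*(30*(-1/12)) = 3*(-5/2) = -15/2 ≈ -7.5000)
140*(1/(O(-1) - 359) + A) = 140*(1/((2 - 1) - 359) - 15/2) = 140*(1/(1 - 359) - 15/2) = 140*(1/(-358) - 15/2) = 140*(-1/358 - 15/2) = 140*(-1343/179) = -188020/179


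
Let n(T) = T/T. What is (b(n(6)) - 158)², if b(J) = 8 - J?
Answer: 22801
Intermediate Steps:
n(T) = 1
(b(n(6)) - 158)² = ((8 - 1*1) - 158)² = ((8 - 1) - 158)² = (7 - 158)² = (-151)² = 22801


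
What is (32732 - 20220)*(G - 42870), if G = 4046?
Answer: -485765888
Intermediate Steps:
(32732 - 20220)*(G - 42870) = (32732 - 20220)*(4046 - 42870) = 12512*(-38824) = -485765888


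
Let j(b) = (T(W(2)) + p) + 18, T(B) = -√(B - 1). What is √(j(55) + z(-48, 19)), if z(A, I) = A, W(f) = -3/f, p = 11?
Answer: √(-76 - 2*I*√10)/2 ≈ 0.18121 - 4.3627*I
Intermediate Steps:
T(B) = -√(-1 + B)
j(b) = 29 - I*√10/2 (j(b) = (-√(-1 - 3/2) + 11) + 18 = (-√(-5/2) + 11) + 18 = (-I*√10/2 + 11) + 18 = (11 - I*√10/2) + 18 = 29 - I*√10/2)
√(j(55) + z(-48, 19)) = √((29 - I*√10/2) - 48) = √(-19 - I*√10/2)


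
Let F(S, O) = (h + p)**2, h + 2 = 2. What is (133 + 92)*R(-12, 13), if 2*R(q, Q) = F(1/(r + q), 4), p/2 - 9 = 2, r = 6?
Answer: 54450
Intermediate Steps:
p = 22 (p = 18 + 2*2 = 18 + 4 = 22)
h = 0 (h = -2 + 2 = 0)
F(S, O) = 484 (F(S, O) = (0 + 22)**2 = 22**2 = 484)
R(q, Q) = 242 (R(q, Q) = (1/2)*484 = 242)
(133 + 92)*R(-12, 13) = (133 + 92)*242 = 225*242 = 54450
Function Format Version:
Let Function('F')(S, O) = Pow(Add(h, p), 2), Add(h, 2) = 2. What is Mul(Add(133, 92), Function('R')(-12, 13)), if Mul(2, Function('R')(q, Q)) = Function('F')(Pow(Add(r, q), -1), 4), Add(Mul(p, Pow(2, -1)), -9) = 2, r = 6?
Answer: 54450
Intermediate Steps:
p = 22 (p = Add(18, Mul(2, 2)) = Add(18, 4) = 22)
h = 0 (h = Add(-2, 2) = 0)
Function('F')(S, O) = 484 (Function('F')(S, O) = Pow(Add(0, 22), 2) = Pow(22, 2) = 484)
Function('R')(q, Q) = 242 (Function('R')(q, Q) = Mul(Rational(1, 2), 484) = 242)
Mul(Add(133, 92), Function('R')(-12, 13)) = Mul(Add(133, 92), 242) = Mul(225, 242) = 54450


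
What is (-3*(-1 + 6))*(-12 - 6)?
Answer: 270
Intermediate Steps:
(-3*(-1 + 6))*(-12 - 6) = -3*5*(-18) = -15*(-18) = 270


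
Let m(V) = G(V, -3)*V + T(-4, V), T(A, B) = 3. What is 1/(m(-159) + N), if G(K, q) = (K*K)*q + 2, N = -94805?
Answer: 1/11963917 ≈ 8.3585e-8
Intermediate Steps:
G(K, q) = 2 + q*K² (G(K, q) = K²*q + 2 = q*K² + 2 = 2 + q*K²)
m(V) = 3 + V*(2 - 3*V²) (m(V) = (2 - 3*V²)*V + 3 = V*(2 - 3*V²) + 3 = 3 + V*(2 - 3*V²))
1/(m(-159) + N) = 1/((3 - 1*(-159)*(-2 + 3*(-159)²)) - 94805) = 1/((3 - 1*(-159)*(-2 + 3*25281)) - 94805) = 1/((3 - 1*(-159)*(-2 + 75843)) - 94805) = 1/((3 - 1*(-159)*75841) - 94805) = 1/((3 + 12058719) - 94805) = 1/(12058722 - 94805) = 1/11963917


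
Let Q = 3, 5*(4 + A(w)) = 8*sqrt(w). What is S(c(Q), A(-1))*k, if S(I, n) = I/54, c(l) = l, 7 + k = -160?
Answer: -167/18 ≈ -9.2778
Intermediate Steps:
k = -167 (k = -7 - 160 = -167)
A(w) = -4 + 8*sqrt(w)/5 (A(w) = -4 + (8*sqrt(w))/5 = -4 + 8*sqrt(w)/5)
S(I, n) = I/54 (S(I, n) = I*(1/54) = I/54)
S(c(Q), A(-1))*k = ((1/54)*3)*(-167) = (1/18)*(-167) = -167/18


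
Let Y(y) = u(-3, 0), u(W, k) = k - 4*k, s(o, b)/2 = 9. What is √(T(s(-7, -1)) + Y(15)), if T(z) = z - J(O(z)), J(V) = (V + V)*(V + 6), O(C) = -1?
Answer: 2*√7 ≈ 5.2915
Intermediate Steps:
J(V) = 2*V*(6 + V) (J(V) = (2*V)*(6 + V) = 2*V*(6 + V))
s(o, b) = 18 (s(o, b) = 2*9 = 18)
u(W, k) = -3*k
Y(y) = 0 (Y(y) = -3*0 = 0)
T(z) = 10 + z (T(z) = z - 2*(-1)*(6 - 1) = z - 2*(-1)*5 = z - 1*(-10) = z + 10 = 10 + z)
√(T(s(-7, -1)) + Y(15)) = √((10 + 18) + 0) = √(28 + 0) = √28 = 2*√7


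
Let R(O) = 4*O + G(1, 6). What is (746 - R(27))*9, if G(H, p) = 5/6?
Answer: 11469/2 ≈ 5734.5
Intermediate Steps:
G(H, p) = ⅚ (G(H, p) = 5*(⅙) = ⅚)
R(O) = ⅚ + 4*O (R(O) = 4*O + ⅚ = ⅚ + 4*O)
(746 - R(27))*9 = (746 - (⅚ + 4*27))*9 = (746 - (⅚ + 108))*9 = (746 - 1*653/6)*9 = (746 - 653/6)*9 = (3823/6)*9 = 11469/2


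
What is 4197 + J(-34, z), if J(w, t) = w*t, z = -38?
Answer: 5489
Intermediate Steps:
J(w, t) = t*w
4197 + J(-34, z) = 4197 - 38*(-34) = 4197 + 1292 = 5489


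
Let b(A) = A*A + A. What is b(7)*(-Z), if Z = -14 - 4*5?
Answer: 1904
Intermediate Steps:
b(A) = A + A² (b(A) = A² + A = A + A²)
Z = -34 (Z = -14 - 20 = -34)
b(7)*(-Z) = (7*(1 + 7))*(-1*(-34)) = (7*8)*34 = 56*34 = 1904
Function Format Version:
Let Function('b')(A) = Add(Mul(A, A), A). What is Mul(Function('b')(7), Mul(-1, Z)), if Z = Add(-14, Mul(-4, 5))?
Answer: 1904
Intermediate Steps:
Function('b')(A) = Add(A, Pow(A, 2)) (Function('b')(A) = Add(Pow(A, 2), A) = Add(A, Pow(A, 2)))
Z = -34 (Z = Add(-14, -20) = -34)
Mul(Function('b')(7), Mul(-1, Z)) = Mul(Mul(7, Add(1, 7)), Mul(-1, -34)) = Mul(Mul(7, 8), 34) = Mul(56, 34) = 1904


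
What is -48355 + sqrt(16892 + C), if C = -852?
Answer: -48355 + 2*sqrt(4010) ≈ -48228.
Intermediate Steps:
-48355 + sqrt(16892 + C) = -48355 + sqrt(16892 - 852) = -48355 + sqrt(16040) = -48355 + 2*sqrt(4010)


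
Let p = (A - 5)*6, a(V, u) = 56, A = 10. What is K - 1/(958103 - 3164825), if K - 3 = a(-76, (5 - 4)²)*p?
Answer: 3713913127/2206722 ≈ 1683.0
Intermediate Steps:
p = 30 (p = (10 - 5)*6 = 5*6 = 30)
K = 1683 (K = 3 + 56*30 = 3 + 1680 = 1683)
K - 1/(958103 - 3164825) = 1683 - 1/(958103 - 3164825) = 1683 - 1/(-2206722) = 1683 - 1*(-1/2206722) = 1683 + 1/2206722 = 3713913127/2206722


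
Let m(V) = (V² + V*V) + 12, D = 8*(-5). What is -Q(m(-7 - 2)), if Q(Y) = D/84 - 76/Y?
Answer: 556/609 ≈ 0.91297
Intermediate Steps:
D = -40
m(V) = 12 + 2*V² (m(V) = (V² + V²) + 12 = 2*V² + 12 = 12 + 2*V²)
Q(Y) = -10/21 - 76/Y (Q(Y) = -40/84 - 76/Y = -40*1/84 - 76/Y = -10/21 - 76/Y)
-Q(m(-7 - 2)) = -(-10/21 - 76/(12 + 2*(-7 - 2)²)) = -(-10/21 - 76/(12 + 2*(-9)²)) = -(-10/21 - 76/(12 + 2*81)) = -(-10/21 - 76/(12 + 162)) = -(-10/21 - 76/174) = -(-10/21 - 76*1/174) = -(-10/21 - 38/87) = -1*(-556/609) = 556/609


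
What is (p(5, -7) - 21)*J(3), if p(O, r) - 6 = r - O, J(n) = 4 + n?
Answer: -189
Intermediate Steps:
p(O, r) = 6 + r - O (p(O, r) = 6 + (r - O) = 6 + r - O)
(p(5, -7) - 21)*J(3) = ((6 - 7 - 1*5) - 21)*(4 + 3) = ((6 - 7 - 5) - 21)*7 = (-6 - 21)*7 = -27*7 = -189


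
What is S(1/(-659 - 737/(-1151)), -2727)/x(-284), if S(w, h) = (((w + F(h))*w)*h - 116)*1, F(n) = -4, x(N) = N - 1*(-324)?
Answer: -76126856893847/22968736159360 ≈ -3.3144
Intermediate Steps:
x(N) = 324 + N (x(N) = N + 324 = 324 + N)
S(w, h) = -116 + h*w*(-4 + w) (S(w, h) = (((w - 4)*w)*h - 116)*1 = (((-4 + w)*w)*h - 116)*1 = ((w*(-4 + w))*h - 116)*1 = (h*w*(-4 + w) - 116)*1 = (-116 + h*w*(-4 + w))*1 = -116 + h*w*(-4 + w))
S(1/(-659 - 737/(-1151)), -2727)/x(-284) = (-116 - 2727/(-659 - 737/(-1151))**2 - 4*(-2727)/(-659 - 737/(-1151)))/(324 - 284) = (-116 - 2727/(-659 - 737*(-1/1151))**2 - 4*(-2727)/(-659 - 737*(-1/1151)))/40 = (-116 - 2727/(-659 + 737/1151)**2 - 4*(-2727)/(-659 + 737/1151))*(1/40) = (-116 - 2727*(1/(-757772/1151))**2 - 4*(-2727)/(-757772/1151))*(1/40) = (-116 - 2727*(-1151/757772)**2 - 4*(-2727)*(-1151/757772))*(1/40) = (-116 - 2727*1324801/574218403984 - 3138777/189443)*(1/40) = (-116 - 3612732327/574218403984 - 3138777/189443)*(1/40) = -76126856893847/574218403984*1/40 = -76126856893847/22968736159360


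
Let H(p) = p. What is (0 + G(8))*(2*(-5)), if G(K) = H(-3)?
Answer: 30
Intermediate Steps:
G(K) = -3
(0 + G(8))*(2*(-5)) = (0 - 3)*(2*(-5)) = -3*(-10) = 30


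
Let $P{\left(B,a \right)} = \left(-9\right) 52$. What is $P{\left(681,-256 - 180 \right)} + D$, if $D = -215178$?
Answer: $-215646$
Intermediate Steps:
$P{\left(B,a \right)} = -468$
$P{\left(681,-256 - 180 \right)} + D = -468 - 215178 = -215646$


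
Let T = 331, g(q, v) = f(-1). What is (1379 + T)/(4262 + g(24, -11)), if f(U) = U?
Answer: 1710/4261 ≈ 0.40131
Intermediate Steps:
g(q, v) = -1
(1379 + T)/(4262 + g(24, -11)) = (1379 + 331)/(4262 - 1) = 1710/4261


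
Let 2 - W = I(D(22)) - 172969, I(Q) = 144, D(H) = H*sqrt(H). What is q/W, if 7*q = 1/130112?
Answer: 1/157408066368 ≈ 6.3529e-12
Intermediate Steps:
D(H) = H**(3/2)
q = 1/910784 (q = (1/7)/130112 = (1/7)*(1/130112) = 1/910784 ≈ 1.0980e-6)
W = 172827 (W = 2 - (144 - 172969) = 2 - 1*(-172825) = 2 + 172825 = 172827)
q/W = (1/910784)/172827 = (1/910784)*(1/172827) = 1/157408066368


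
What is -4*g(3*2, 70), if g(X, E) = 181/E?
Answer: -362/35 ≈ -10.343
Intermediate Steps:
-4*g(3*2, 70) = -724/70 = -4*181/70 = -362/35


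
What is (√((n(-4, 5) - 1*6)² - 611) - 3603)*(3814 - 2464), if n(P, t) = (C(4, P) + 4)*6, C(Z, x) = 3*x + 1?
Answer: -4864050 + 1350*√1693 ≈ -4.8085e+6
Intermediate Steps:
C(Z, x) = 1 + 3*x
n(P, t) = 30 + 18*P (n(P, t) = ((1 + 3*P) + 4)*6 = (5 + 3*P)*6 = 30 + 18*P)
(√((n(-4, 5) - 1*6)² - 611) - 3603)*(3814 - 2464) = (√(((30 + 18*(-4)) - 1*6)² - 611) - 3603)*(3814 - 2464) = (√(((30 - 72) - 6)² - 611) - 3603)*1350 = (√((-42 - 6)² - 611) - 3603)*1350 = (√((-48)² - 611) - 3603)*1350 = (√(2304 - 611) - 3603)*1350 = (√1693 - 3603)*1350 = (-3603 + √1693)*1350 = -4864050 + 1350*√1693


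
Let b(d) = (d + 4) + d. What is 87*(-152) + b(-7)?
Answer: -13234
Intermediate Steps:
b(d) = 4 + 2*d (b(d) = (4 + d) + d = 4 + 2*d)
87*(-152) + b(-7) = 87*(-152) + (4 + 2*(-7)) = -13224 + (4 - 14) = -13224 - 10 = -13234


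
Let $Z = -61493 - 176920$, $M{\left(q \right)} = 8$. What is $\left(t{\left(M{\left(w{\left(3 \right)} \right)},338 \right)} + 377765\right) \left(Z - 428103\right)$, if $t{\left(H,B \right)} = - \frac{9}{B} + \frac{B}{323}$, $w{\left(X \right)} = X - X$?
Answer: $- \frac{13744302234532326}{54587} \approx -2.5179 \cdot 10^{11}$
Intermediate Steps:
$w{\left(X \right)} = 0$
$t{\left(H,B \right)} = - \frac{9}{B} + \frac{B}{323}$ ($t{\left(H,B \right)} = - \frac{9}{B} + B \frac{1}{323} = - \frac{9}{B} + \frac{B}{323}$)
$Z = -238413$ ($Z = -61493 - 176920 = -238413$)
$\left(t{\left(M{\left(w{\left(3 \right)} \right)},338 \right)} + 377765\right) \left(Z - 428103\right) = \left(\left(- \frac{9}{338} + \frac{1}{323} \cdot 338\right) + 377765\right) \left(-238413 - 428103\right) = \left(\left(\left(-9\right) \frac{1}{338} + \frac{338}{323}\right) + 377765\right) \left(-666516\right) = \left(\left(- \frac{9}{338} + \frac{338}{323}\right) + 377765\right) \left(-666516\right) = \left(\frac{111337}{109174} + 377765\right) \left(-666516\right) = \frac{41242227447}{109174} \left(-666516\right) = - \frac{13744302234532326}{54587}$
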